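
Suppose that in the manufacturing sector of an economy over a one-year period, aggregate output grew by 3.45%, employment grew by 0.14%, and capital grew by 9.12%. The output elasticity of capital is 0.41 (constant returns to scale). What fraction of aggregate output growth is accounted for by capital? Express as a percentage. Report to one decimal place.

108.4%

Capital contributed 0.41 × 9.12 = 3.7392 pp.
Share of growth = 3.7392 / 3.45 × 100 = 108.383%.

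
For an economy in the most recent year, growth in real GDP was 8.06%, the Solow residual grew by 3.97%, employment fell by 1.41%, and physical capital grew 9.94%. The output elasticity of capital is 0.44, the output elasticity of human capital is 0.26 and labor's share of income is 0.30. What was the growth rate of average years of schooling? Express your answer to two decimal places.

Labor's share = 1 − 0.44 − 0.26 = 0.3.
gY = gA + 0.44×9.94 + 0.3×(-1.41) + 0.26×g.
0.26×g = 8.06 − 3.97 − 3.9506 = 0.1394.
g = 0.1394 / 0.26 = 0.5362%.

Average years of schooling growth was 0.54%.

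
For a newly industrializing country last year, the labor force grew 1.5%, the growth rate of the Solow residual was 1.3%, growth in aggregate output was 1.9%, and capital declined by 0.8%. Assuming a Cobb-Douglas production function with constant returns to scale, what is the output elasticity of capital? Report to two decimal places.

The output elasticity of capital is 0.39.

gY = gA + α·gK + (1−α)·gL, so gY − gA − gL = α(gK − gL).
1.9 − 1.3 − 1.5 = α × (-0.8 − 1.5).
-0.9 = -2.3 α, so α = 0.3913.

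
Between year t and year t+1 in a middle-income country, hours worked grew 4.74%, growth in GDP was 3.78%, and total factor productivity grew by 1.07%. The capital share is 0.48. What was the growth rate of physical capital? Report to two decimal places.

0.51%

Labor's share = 1 − 0.48 = 0.52.
gY = gA + 0.52×4.74 + 0.48×g.
0.48×g = 3.78 − 1.07 − 2.4648 = 0.2452.
g = 0.2452 / 0.48 = 0.5108%.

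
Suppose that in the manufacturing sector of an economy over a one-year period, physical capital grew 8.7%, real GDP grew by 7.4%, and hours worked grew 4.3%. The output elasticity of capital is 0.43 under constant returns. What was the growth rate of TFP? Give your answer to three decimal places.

TFP grew 1.208%.

Labor's share = 1 − 0.43 = 0.57.
Physical capital: 0.43 × 8.7 = 3.741 pp.
Hours worked: 0.57 × 4.3 = 2.451 pp.
TFP growth = 7.4 − 6.192 = 1.208%.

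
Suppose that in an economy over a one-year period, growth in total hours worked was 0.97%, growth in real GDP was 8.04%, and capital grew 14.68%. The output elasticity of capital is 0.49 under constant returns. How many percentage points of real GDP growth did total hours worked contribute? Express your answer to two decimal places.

Labor's share = 1 − 0.49 = 0.51.
Contribution = share × growth = 0.51 × 0.97 = 0.4947 pp.

0.49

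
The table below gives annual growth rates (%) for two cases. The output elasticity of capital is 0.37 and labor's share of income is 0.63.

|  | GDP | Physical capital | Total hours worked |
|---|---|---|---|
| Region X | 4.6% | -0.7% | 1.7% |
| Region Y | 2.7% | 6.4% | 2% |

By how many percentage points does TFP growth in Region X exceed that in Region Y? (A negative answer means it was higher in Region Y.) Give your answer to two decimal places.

Labor's share = 1 − 0.37 = 0.63.
Region X: TFP = 4.6 + 0.259 − 1.071 = 3.788%.
Region Y: TFP = 2.7 − 2.368 − 1.26 = -0.928%.
Difference = 3.788 − (-0.928) = 4.716 pp.

4.72 percentage points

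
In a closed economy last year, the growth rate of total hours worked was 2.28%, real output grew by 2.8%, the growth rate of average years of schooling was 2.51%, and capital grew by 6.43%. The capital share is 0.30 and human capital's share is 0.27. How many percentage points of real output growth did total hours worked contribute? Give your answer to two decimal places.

Labor's share = 1 − 0.3 − 0.27 = 0.43.
Contribution = share × growth = 0.43 × 2.28 = 0.9804 pp.

0.98 percentage points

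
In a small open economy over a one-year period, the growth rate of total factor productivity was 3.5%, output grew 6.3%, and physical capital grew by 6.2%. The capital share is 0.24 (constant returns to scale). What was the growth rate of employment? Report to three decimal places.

Employment growth was 1.726%.

Labor's share = 1 − 0.24 = 0.76.
gY = gA + 0.24×6.2 + 0.76×g.
0.76×g = 6.3 − 3.5 − 1.488 = 1.312.
g = 1.312 / 0.76 = 1.72632%.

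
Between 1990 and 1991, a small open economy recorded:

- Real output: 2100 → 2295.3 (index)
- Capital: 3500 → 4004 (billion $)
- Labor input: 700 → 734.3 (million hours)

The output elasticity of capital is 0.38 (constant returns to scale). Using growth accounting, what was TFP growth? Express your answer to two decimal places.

Real output growth = (2295.3 − 2100) / 2100 = 9.3%.
Capital growth = (4004 − 3500) / 3500 = 14.4%.
Labor input growth = (734.3 − 700) / 700 = 4.9%.
Labor's share = 1 − 0.38 = 0.62.
Capital: 0.38 × 14.4 = 5.472 pp.
Labor input: 0.62 × 4.9 = 3.038 pp.
TFP growth = 9.3 − 8.51 = 0.79%.

0.79%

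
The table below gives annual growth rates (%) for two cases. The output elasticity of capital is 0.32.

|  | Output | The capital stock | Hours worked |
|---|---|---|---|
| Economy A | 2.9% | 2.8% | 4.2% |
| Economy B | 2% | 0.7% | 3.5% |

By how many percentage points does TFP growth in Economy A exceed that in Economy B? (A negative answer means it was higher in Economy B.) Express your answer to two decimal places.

Labor's share = 1 − 0.32 = 0.68.
Economy A: TFP = 2.9 − 0.896 − 2.856 = -0.852%.
Economy B: TFP = 2 − 0.224 − 2.38 = -0.604%.
Difference = -0.852 − (-0.604) = -0.248 pp.

-0.25 percentage points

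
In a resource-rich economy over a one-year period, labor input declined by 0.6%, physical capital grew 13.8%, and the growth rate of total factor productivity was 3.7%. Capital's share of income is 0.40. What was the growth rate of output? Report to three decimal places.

Output growth was 8.860%.

Labor's share = 1 − 0.4 = 0.6.
Physical capital: 0.4 × 13.8 = 5.52 pp.
Labor input: 0.6 × (-0.6) = -0.36 pp.
Output growth = 3.7 + 5.16 = 8.86%.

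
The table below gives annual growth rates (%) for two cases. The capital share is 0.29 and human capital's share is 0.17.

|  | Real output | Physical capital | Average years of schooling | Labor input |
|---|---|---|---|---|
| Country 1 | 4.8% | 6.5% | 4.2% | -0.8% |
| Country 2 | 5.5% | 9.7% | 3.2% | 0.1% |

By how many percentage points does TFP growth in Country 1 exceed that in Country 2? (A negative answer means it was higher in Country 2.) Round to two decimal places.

Labor's share = 1 − 0.29 − 0.17 = 0.54.
Country 1: TFP = 4.8 − 1.885 − 0.714 + 0.432 = 2.633%.
Country 2: TFP = 5.5 − 2.813 − 0.544 − 0.054 = 2.089%.
Difference = 2.633 − (2.089) = 0.544 pp.

0.54 percentage points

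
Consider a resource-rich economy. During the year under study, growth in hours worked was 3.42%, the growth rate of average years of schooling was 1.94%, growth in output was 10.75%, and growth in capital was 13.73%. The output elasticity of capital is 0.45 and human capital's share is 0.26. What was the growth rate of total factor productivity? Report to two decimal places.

Labor's share = 1 − 0.45 − 0.26 = 0.29.
Capital: 0.45 × 13.73 = 6.1785 pp.
Average years of schooling: 0.26 × 1.94 = 0.5044 pp.
Hours worked: 0.29 × 3.42 = 0.9918 pp.
TFP growth = 10.75 − 7.6747 = 3.0753%.

3.08%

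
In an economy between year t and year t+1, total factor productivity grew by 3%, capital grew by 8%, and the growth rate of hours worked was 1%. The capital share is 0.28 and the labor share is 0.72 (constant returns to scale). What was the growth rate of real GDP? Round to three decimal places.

Labor's share = 1 − 0.28 = 0.72.
Capital: 0.28 × 8 = 2.24 pp.
Hours worked: 0.72 × 1 = 0.72 pp.
Output growth = 3 + 2.96 = 5.96%.

5.960%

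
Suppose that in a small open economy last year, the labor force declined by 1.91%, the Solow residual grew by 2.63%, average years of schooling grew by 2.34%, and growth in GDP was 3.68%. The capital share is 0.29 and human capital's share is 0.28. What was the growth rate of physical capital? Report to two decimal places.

4.19%

Labor's share = 1 − 0.29 − 0.28 = 0.43.
gY = gA + 0.28×2.34 + 0.43×(-1.91) + 0.29×g.
0.29×g = 3.68 − 2.63 + 0.1661 = 1.2161.
g = 1.2161 / 0.29 = 4.1934%.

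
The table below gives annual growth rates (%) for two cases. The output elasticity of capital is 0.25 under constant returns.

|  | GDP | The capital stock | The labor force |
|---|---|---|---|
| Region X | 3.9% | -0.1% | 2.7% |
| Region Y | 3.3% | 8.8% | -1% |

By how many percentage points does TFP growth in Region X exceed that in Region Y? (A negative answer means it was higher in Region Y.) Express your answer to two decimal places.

Labor's share = 1 − 0.25 = 0.75.
Region X: TFP = 3.9 + 0.025 − 2.025 = 1.9%.
Region Y: TFP = 3.3 − 2.2 + 0.75 = 1.85%.
Difference = 1.9 − (1.85) = 0.05 pp.

0.05 percentage points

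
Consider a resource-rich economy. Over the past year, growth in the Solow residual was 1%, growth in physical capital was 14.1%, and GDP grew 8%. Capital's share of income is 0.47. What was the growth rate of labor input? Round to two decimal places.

Labor input growth was 0.70%.

Labor's share = 1 − 0.47 = 0.53.
gY = gA + 0.47×14.1 + 0.53×g.
0.53×g = 8 − 1 − 6.627 = 0.373.
g = 0.373 / 0.53 = 0.7038%.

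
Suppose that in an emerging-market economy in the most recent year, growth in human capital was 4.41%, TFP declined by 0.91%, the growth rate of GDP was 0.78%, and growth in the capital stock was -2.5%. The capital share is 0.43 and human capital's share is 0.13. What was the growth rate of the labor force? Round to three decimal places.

The labor force growth was 4.981%.

Labor's share = 1 − 0.43 − 0.13 = 0.44.
gY = gA + 0.43×(-2.5) + 0.13×4.41 + 0.44×g.
0.44×g = 0.78 + 0.91 + 0.5017 = 2.1917.
g = 2.1917 / 0.44 = 4.98114%.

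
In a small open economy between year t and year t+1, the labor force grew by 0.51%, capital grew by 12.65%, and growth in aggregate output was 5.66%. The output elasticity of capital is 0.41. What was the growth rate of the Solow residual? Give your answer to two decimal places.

The Solow residual grew 0.17%.

Labor's share = 1 − 0.41 = 0.59.
Capital: 0.41 × 12.65 = 5.1865 pp.
The labor force: 0.59 × 0.51 = 0.3009 pp.
TFP growth = 5.66 − 5.4874 = 0.1726%.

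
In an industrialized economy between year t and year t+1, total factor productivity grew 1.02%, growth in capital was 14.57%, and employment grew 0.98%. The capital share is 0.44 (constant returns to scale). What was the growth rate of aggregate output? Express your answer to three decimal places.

Aggregate output grew 7.980%.

Labor's share = 1 − 0.44 = 0.56.
Capital: 0.44 × 14.57 = 6.4108 pp.
Employment: 0.56 × 0.98 = 0.5488 pp.
Output growth = 1.02 + 6.9596 = 7.9796%.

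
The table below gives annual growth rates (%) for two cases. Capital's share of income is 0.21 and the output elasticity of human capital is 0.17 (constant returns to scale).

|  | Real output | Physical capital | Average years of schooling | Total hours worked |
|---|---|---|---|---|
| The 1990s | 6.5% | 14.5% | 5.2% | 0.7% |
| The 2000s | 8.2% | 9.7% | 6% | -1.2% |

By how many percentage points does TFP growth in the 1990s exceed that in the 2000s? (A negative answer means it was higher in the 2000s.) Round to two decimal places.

Labor's share = 1 − 0.21 − 0.17 = 0.62.
The 1990s: TFP = 6.5 − 3.045 − 0.884 − 0.434 = 2.137%.
The 2000s: TFP = 8.2 − 2.037 − 1.02 + 0.744 = 5.887%.
Difference = 2.137 − (5.887) = -3.75 pp.

-3.75 percentage points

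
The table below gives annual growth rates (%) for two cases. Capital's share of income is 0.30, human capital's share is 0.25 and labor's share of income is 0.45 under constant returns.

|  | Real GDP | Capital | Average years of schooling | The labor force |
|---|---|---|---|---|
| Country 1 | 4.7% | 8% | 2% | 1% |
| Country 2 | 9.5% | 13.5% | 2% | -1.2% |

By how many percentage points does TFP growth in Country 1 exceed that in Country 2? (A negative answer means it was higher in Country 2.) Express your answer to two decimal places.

Labor's share = 1 − 0.3 − 0.25 = 0.45.
Country 1: TFP = 4.7 − 2.4 − 0.5 − 0.45 = 1.35%.
Country 2: TFP = 9.5 − 4.05 − 0.5 + 0.54 = 5.49%.
Difference = 1.35 − (5.49) = -4.14 pp.

-4.14 percentage points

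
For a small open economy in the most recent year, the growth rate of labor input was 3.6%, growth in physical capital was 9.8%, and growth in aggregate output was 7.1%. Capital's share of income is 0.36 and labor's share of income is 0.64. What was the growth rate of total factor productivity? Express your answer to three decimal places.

Labor's share = 1 − 0.36 = 0.64.
Physical capital: 0.36 × 9.8 = 3.528 pp.
Labor input: 0.64 × 3.6 = 2.304 pp.
TFP growth = 7.1 − 5.832 = 1.268%.

1.268%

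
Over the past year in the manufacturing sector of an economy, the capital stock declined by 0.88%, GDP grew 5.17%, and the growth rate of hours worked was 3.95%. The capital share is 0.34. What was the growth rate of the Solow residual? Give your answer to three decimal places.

2.862%

Labor's share = 1 − 0.34 = 0.66.
The capital stock: 0.34 × (-0.88) = -0.2992 pp.
Hours worked: 0.66 × 3.95 = 2.607 pp.
TFP growth = 5.17 − 2.3078 = 2.8622%.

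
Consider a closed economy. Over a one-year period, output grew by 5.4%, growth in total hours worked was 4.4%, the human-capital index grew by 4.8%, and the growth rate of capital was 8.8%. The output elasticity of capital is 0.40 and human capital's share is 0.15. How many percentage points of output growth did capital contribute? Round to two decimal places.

Contribution = share × growth = 0.4 × 8.8 = 3.52 pp.

3.52 pp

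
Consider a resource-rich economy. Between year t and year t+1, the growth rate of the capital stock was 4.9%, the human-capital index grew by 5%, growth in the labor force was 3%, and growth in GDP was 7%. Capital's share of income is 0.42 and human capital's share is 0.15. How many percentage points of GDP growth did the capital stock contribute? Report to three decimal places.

Contribution = share × growth = 0.42 × 4.9 = 2.058 pp.

2.058 pp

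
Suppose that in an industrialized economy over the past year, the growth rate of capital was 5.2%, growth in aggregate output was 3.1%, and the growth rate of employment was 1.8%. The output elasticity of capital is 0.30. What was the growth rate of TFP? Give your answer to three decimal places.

0.280%

Labor's share = 1 − 0.3 = 0.7.
Capital: 0.3 × 5.2 = 1.56 pp.
Employment: 0.7 × 1.8 = 1.26 pp.
TFP growth = 3.1 − 2.82 = 0.28%.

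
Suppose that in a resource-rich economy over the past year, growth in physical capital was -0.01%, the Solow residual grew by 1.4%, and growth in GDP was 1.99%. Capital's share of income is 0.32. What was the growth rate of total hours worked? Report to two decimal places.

0.87%

Labor's share = 1 − 0.32 = 0.68.
gY = gA + 0.32×(-0.01) + 0.68×g.
0.68×g = 1.99 − 1.4 + 0.0032 = 0.5932.
g = 0.5932 / 0.68 = 0.8724%.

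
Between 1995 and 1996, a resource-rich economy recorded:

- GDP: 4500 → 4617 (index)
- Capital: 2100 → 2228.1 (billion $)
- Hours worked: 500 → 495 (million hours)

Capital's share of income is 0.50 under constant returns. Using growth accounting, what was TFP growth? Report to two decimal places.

0.05%

GDP growth = (4617 − 4500) / 4500 = 2.6%.
Capital growth = (2228.1 − 2100) / 2100 = 6.1%.
Hours worked growth = (495 − 500) / 500 = -1%.
Labor's share = 1 − 0.5 = 0.5.
Capital: 0.5 × 6.1 = 3.05 pp.
Hours worked: 0.5 × (-1) = -0.5 pp.
TFP growth = 2.6 − 2.55 = 0.05%.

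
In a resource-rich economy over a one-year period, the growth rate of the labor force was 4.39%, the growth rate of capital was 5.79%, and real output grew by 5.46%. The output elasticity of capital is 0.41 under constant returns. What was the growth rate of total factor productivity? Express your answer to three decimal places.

Total factor productivity growth was 0.496%.

Labor's share = 1 − 0.41 = 0.59.
Capital: 0.41 × 5.79 = 2.3739 pp.
The labor force: 0.59 × 4.39 = 2.5901 pp.
TFP growth = 5.46 − 4.964 = 0.496%.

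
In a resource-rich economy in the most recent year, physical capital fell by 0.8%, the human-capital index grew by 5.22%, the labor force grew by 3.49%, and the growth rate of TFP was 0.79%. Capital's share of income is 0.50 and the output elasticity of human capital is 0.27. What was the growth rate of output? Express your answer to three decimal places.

2.602%

Labor's share = 1 − 0.5 − 0.27 = 0.23.
Physical capital: 0.5 × (-0.8) = -0.4 pp.
The human-capital index: 0.27 × 5.22 = 1.4094 pp.
The labor force: 0.23 × 3.49 = 0.8027 pp.
Output growth = 0.79 + 1.8121 = 2.6021%.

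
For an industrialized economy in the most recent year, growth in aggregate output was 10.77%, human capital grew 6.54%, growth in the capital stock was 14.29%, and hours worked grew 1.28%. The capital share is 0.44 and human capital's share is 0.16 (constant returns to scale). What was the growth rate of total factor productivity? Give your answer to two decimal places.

Labor's share = 1 − 0.44 − 0.16 = 0.4.
The capital stock: 0.44 × 14.29 = 6.2876 pp.
Human capital: 0.16 × 6.54 = 1.0464 pp.
Hours worked: 0.4 × 1.28 = 0.512 pp.
TFP growth = 10.77 − 7.846 = 2.924%.

2.92%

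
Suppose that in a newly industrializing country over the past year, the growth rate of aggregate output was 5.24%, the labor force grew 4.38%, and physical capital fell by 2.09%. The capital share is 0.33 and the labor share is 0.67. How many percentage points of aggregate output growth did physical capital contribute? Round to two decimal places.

-0.69

Contribution = share × growth = 0.33 × (-2.09) = -0.6897 pp.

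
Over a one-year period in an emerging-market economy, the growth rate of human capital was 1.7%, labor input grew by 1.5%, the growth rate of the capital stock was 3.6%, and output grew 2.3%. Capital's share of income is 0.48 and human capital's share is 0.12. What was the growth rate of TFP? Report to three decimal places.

Labor's share = 1 − 0.48 − 0.12 = 0.4.
The capital stock: 0.48 × 3.6 = 1.728 pp.
Human capital: 0.12 × 1.7 = 0.204 pp.
Labor input: 0.4 × 1.5 = 0.6 pp.
TFP growth = 2.3 − 2.532 = -0.232%.

-0.232%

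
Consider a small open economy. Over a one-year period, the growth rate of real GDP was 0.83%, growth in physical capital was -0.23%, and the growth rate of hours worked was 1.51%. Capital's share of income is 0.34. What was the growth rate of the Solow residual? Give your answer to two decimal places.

Labor's share = 1 − 0.34 = 0.66.
Physical capital: 0.34 × (-0.23) = -0.0782 pp.
Hours worked: 0.66 × 1.51 = 0.9966 pp.
TFP growth = 0.83 − 0.9184 = -0.0884%.

-0.09%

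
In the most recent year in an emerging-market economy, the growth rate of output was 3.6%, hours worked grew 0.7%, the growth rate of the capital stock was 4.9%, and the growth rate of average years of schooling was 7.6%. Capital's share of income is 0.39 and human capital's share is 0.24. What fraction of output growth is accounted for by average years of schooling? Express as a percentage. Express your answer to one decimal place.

Average years of schooling contributed 0.24 × 7.6 = 1.824 pp.
Share of growth = 1.824 / 3.6 × 100 = 50.667%.

50.7%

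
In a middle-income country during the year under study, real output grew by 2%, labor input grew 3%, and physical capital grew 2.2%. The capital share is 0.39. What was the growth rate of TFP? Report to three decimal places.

-0.688%

Labor's share = 1 − 0.39 = 0.61.
Physical capital: 0.39 × 2.2 = 0.858 pp.
Labor input: 0.61 × 3 = 1.83 pp.
TFP growth = 2 − 2.688 = -0.688%.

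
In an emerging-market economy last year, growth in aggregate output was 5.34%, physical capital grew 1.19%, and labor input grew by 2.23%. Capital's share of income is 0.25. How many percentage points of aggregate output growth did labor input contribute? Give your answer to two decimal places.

1.67

Labor's share = 1 − 0.25 = 0.75.
Contribution = share × growth = 0.75 × 2.23 = 1.6725 pp.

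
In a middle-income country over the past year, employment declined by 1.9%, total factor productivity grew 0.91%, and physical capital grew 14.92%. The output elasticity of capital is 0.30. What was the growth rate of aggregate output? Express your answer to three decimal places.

Labor's share = 1 − 0.3 = 0.7.
Physical capital: 0.3 × 14.92 = 4.476 pp.
Employment: 0.7 × (-1.9) = -1.33 pp.
Output growth = 0.91 + 3.146 = 4.056%.

Aggregate output growth was 4.056%.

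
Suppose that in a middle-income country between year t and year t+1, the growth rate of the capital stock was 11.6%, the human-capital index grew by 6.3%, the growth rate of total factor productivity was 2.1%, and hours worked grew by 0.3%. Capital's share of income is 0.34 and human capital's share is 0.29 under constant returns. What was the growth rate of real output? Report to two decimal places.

Labor's share = 1 − 0.34 − 0.29 = 0.37.
The capital stock: 0.34 × 11.6 = 3.944 pp.
The human-capital index: 0.29 × 6.3 = 1.827 pp.
Hours worked: 0.37 × 0.3 = 0.111 pp.
Output growth = 2.1 + 5.882 = 7.982%.

7.98%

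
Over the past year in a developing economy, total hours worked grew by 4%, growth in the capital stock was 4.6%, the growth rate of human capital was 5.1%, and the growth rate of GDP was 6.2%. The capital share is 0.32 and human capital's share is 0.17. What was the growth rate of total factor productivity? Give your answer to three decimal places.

1.821%

Labor's share = 1 − 0.32 − 0.17 = 0.51.
The capital stock: 0.32 × 4.6 = 1.472 pp.
Human capital: 0.17 × 5.1 = 0.867 pp.
Total hours worked: 0.51 × 4 = 2.04 pp.
TFP growth = 6.2 − 4.379 = 1.821%.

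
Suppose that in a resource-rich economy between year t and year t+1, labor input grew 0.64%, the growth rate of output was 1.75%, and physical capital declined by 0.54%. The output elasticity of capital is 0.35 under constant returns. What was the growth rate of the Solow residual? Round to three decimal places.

Labor's share = 1 − 0.35 = 0.65.
Physical capital: 0.35 × (-0.54) = -0.189 pp.
Labor input: 0.65 × 0.64 = 0.416 pp.
TFP growth = 1.75 − 0.227 = 1.523%.

1.523%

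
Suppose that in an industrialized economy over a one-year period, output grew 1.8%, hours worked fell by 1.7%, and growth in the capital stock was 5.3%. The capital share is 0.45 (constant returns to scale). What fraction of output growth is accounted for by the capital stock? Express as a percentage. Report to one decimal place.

The capital stock contributed 0.45 × 5.3 = 2.385 pp.
Share of growth = 2.385 / 1.8 × 100 = 132.5%.

132.5%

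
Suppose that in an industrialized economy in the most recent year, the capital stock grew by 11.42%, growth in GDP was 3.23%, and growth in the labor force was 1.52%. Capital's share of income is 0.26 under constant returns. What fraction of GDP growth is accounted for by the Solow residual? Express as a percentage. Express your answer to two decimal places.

The Solow residual accounted for -26.75% of growth.

Labor's share = 1 − 0.26 = 0.74.
The capital stock: 0.26 × 11.42 = 2.9692 pp.
The labor force: 0.74 × 1.52 = 1.1248 pp.
TFP growth = 3.23 − 4.094 = -0.864%.
TFP share of growth = -0.864 / 3.23 × 100 = -26.7492%.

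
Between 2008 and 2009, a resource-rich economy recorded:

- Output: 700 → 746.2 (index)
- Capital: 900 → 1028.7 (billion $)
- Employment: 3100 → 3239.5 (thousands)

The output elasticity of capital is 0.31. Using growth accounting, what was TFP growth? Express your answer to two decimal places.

-0.94%

Output growth = (746.2 − 700) / 700 = 6.6%.
Capital growth = (1028.7 − 900) / 900 = 14.3%.
Employment growth = (3239.5 − 3100) / 3100 = 4.5%.
Labor's share = 1 − 0.31 = 0.69.
Capital: 0.31 × 14.3 = 4.433 pp.
Employment: 0.69 × 4.5 = 3.105 pp.
TFP growth = 6.6 − 7.538 = -0.938%.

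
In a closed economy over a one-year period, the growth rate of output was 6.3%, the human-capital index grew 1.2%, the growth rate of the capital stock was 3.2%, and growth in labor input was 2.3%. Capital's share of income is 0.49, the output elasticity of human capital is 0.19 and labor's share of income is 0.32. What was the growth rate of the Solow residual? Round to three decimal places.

3.768%

Labor's share = 1 − 0.49 − 0.19 = 0.32.
The capital stock: 0.49 × 3.2 = 1.568 pp.
The human-capital index: 0.19 × 1.2 = 0.228 pp.
Labor input: 0.32 × 2.3 = 0.736 pp.
TFP growth = 6.3 − 2.532 = 3.768%.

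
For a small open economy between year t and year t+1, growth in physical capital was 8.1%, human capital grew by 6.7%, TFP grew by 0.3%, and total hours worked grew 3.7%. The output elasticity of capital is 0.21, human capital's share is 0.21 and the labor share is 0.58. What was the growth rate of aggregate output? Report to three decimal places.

Aggregate output growth was 5.554%.

Labor's share = 1 − 0.21 − 0.21 = 0.58.
Physical capital: 0.21 × 8.1 = 1.701 pp.
Human capital: 0.21 × 6.7 = 1.407 pp.
Total hours worked: 0.58 × 3.7 = 2.146 pp.
Output growth = 0.3 + 5.254 = 5.554%.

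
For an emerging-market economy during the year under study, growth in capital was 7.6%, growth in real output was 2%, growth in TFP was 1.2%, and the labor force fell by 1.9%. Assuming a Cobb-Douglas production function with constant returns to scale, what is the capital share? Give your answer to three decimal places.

0.284

gY = gA + α·gK + (1−α)·gL, so gY − gA − gL = α(gK − gL).
2 − 1.2 + 1.9 = α × (7.6 − (-1.9)).
2.7 = 9.5 α, so α = 0.28421.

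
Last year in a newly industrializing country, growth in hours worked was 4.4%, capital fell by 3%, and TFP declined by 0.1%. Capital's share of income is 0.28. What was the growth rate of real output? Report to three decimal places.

Labor's share = 1 − 0.28 = 0.72.
Capital: 0.28 × (-3) = -0.84 pp.
Hours worked: 0.72 × 4.4 = 3.168 pp.
Output growth = -0.1 + 2.328 = 2.228%.

2.228%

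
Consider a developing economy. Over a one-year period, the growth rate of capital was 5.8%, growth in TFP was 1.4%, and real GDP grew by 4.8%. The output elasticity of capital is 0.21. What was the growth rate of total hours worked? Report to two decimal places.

Total hours worked grew 2.76%.

Labor's share = 1 − 0.21 = 0.79.
gY = gA + 0.21×5.8 + 0.79×g.
0.79×g = 4.8 − 1.4 − 1.218 = 2.182.
g = 2.182 / 0.79 = 2.762%.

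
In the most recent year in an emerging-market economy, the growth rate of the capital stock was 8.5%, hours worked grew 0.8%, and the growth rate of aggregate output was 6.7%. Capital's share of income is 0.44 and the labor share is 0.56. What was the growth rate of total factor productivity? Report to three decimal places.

2.512%

Labor's share = 1 − 0.44 = 0.56.
The capital stock: 0.44 × 8.5 = 3.74 pp.
Hours worked: 0.56 × 0.8 = 0.448 pp.
TFP growth = 6.7 − 4.188 = 2.512%.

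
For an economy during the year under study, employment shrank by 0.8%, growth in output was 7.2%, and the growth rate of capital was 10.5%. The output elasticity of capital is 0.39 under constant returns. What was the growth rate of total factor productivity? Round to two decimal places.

3.59%

Labor's share = 1 − 0.39 = 0.61.
Capital: 0.39 × 10.5 = 4.095 pp.
Employment: 0.61 × (-0.8) = -0.488 pp.
TFP growth = 7.2 − 3.607 = 3.593%.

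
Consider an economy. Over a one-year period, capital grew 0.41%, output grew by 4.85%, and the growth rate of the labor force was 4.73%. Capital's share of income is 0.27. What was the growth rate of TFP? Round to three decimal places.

Labor's share = 1 − 0.27 = 0.73.
Capital: 0.27 × 0.41 = 0.1107 pp.
The labor force: 0.73 × 4.73 = 3.4529 pp.
TFP growth = 4.85 − 3.5636 = 1.2864%.

1.286%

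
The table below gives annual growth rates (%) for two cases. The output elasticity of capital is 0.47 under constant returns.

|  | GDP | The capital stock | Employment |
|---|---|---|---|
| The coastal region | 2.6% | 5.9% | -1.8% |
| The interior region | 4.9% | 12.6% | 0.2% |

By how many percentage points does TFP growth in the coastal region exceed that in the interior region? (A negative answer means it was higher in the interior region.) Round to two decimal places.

Labor's share = 1 − 0.47 = 0.53.
The coastal region: TFP = 2.6 − 2.773 + 0.954 = 0.781%.
The interior region: TFP = 4.9 − 5.922 − 0.106 = -1.128%.
Difference = 0.781 − (-1.128) = 1.909 pp.

1.91 percentage points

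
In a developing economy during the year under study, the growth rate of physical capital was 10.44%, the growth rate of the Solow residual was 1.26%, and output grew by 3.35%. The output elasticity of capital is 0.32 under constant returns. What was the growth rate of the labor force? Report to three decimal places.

Labor's share = 1 − 0.32 = 0.68.
gY = gA + 0.32×10.44 + 0.68×g.
0.68×g = 3.35 − 1.26 − 3.3408 = -1.2508.
g = -1.2508 / 0.68 = -1.83941%.

-1.839%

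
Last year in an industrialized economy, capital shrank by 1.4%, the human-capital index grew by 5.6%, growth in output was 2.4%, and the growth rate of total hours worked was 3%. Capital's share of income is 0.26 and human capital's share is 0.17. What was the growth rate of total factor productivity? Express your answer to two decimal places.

Labor's share = 1 − 0.26 − 0.17 = 0.57.
Capital: 0.26 × (-1.4) = -0.364 pp.
The human-capital index: 0.17 × 5.6 = 0.952 pp.
Total hours worked: 0.57 × 3 = 1.71 pp.
TFP growth = 2.4 − 2.298 = 0.102%.

Total factor productivity growth was 0.10%.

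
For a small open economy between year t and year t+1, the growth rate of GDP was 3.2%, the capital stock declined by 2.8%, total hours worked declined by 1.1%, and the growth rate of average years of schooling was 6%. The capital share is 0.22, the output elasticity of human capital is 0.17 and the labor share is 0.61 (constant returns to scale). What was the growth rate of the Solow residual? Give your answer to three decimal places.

Labor's share = 1 − 0.22 − 0.17 = 0.61.
The capital stock: 0.22 × (-2.8) = -0.616 pp.
Average years of schooling: 0.17 × 6 = 1.02 pp.
Total hours worked: 0.61 × (-1.1) = -0.671 pp.
TFP growth = 3.2 + 0.267 = 3.467%.

The Solow residual growth was 3.467%.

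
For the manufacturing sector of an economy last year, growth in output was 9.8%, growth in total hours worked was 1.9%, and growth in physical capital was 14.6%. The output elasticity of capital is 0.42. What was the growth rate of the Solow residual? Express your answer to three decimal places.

The Solow residual growth was 2.566%.

Labor's share = 1 − 0.42 = 0.58.
Physical capital: 0.42 × 14.6 = 6.132 pp.
Total hours worked: 0.58 × 1.9 = 1.102 pp.
TFP growth = 9.8 − 7.234 = 2.566%.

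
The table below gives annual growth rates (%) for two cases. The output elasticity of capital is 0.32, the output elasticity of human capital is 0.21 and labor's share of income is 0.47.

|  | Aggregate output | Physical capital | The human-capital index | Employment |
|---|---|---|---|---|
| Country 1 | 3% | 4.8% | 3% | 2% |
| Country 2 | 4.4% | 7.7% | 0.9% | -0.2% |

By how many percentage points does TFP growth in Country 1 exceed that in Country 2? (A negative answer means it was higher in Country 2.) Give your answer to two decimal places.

Labor's share = 1 − 0.32 − 0.21 = 0.47.
Country 1: TFP = 3 − 1.536 − 0.63 − 0.94 = -0.106%.
Country 2: TFP = 4.4 − 2.464 − 0.189 + 0.094 = 1.841%.
Difference = -0.106 − (1.841) = -1.947 pp.

-1.95 percentage points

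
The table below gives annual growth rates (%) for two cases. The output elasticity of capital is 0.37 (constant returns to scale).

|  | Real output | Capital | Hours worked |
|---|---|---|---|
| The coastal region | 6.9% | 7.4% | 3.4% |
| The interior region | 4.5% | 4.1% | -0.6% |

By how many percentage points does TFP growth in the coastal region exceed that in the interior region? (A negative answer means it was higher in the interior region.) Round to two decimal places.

Labor's share = 1 − 0.37 = 0.63.
The coastal region: TFP = 6.9 − 2.738 − 2.142 = 2.02%.
The interior region: TFP = 4.5 − 1.517 + 0.378 = 3.361%.
Difference = 2.02 − (3.361) = -1.341 pp.

-1.34 percentage points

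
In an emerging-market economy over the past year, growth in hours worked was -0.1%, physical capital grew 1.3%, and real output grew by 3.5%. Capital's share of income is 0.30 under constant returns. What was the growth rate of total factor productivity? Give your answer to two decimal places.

Total factor productivity growth was 3.18%.

Labor's share = 1 − 0.3 = 0.7.
Physical capital: 0.3 × 1.3 = 0.39 pp.
Hours worked: 0.7 × (-0.1) = -0.07 pp.
TFP growth = 3.5 − 0.32 = 3.18%.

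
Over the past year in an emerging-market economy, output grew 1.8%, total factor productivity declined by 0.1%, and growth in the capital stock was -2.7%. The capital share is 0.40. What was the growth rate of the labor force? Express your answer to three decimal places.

4.967%

Labor's share = 1 − 0.4 = 0.6.
gY = gA + 0.4×(-2.7) + 0.6×g.
0.6×g = 1.8 + 0.1 + 1.08 = 2.98.
g = 2.98 / 0.6 = 4.96667%.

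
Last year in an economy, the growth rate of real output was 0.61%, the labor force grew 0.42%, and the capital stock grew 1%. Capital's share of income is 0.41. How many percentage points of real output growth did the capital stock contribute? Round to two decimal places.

Contribution = share × growth = 0.41 × 1 = 0.41 pp.

0.41 pp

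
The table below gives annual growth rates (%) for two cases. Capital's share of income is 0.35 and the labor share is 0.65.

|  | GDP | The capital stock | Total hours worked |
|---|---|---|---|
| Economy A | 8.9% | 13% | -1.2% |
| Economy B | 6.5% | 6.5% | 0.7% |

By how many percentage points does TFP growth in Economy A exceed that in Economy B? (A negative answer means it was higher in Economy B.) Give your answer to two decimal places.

Labor's share = 1 − 0.35 = 0.65.
Economy A: TFP = 8.9 − 4.55 + 0.78 = 5.13%.
Economy B: TFP = 6.5 − 2.275 − 0.455 = 3.77%.
Difference = 5.13 − (3.77) = 1.36 pp.

1.36 percentage points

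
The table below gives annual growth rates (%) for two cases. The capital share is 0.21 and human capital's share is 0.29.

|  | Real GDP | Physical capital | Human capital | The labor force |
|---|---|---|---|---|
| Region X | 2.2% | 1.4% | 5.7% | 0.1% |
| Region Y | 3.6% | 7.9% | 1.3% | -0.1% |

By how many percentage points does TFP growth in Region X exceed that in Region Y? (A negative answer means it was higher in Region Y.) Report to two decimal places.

Labor's share = 1 − 0.21 − 0.29 = 0.5.
Region X: TFP = 2.2 − 0.294 − 1.653 − 0.05 = 0.203%.
Region Y: TFP = 3.6 − 1.659 − 0.377 + 0.05 = 1.614%.
Difference = 0.203 − (1.614) = -1.411 pp.

-1.41 percentage points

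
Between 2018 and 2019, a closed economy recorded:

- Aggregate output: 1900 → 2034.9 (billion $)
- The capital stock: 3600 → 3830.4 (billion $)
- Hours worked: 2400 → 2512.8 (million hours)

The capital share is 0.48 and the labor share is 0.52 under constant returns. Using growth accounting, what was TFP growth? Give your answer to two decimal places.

1.58%

Aggregate output growth = (2034.9 − 1900) / 1900 = 7.1%.
The capital stock growth = (3830.4 − 3600) / 3600 = 6.4%.
Hours worked growth = (2512.8 − 2400) / 2400 = 4.7%.
Labor's share = 1 − 0.48 = 0.52.
The capital stock: 0.48 × 6.4 = 3.072 pp.
Hours worked: 0.52 × 4.7 = 2.444 pp.
TFP growth = 7.1 − 5.516 = 1.584%.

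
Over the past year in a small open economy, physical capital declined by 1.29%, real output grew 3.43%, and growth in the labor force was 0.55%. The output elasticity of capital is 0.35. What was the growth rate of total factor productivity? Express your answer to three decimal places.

Labor's share = 1 − 0.35 = 0.65.
Physical capital: 0.35 × (-1.29) = -0.4515 pp.
The labor force: 0.65 × 0.55 = 0.3575 pp.
TFP growth = 3.43 + 0.094 = 3.524%.

Total factor productivity grew 3.524%.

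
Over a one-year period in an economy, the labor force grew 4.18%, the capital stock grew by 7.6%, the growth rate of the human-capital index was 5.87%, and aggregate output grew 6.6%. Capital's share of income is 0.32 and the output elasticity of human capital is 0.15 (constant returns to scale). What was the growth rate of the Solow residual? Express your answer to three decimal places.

Labor's share = 1 − 0.32 − 0.15 = 0.53.
The capital stock: 0.32 × 7.6 = 2.432 pp.
The human-capital index: 0.15 × 5.87 = 0.8805 pp.
The labor force: 0.53 × 4.18 = 2.2154 pp.
TFP growth = 6.6 − 5.5279 = 1.0721%.

The Solow residual growth was 1.072%.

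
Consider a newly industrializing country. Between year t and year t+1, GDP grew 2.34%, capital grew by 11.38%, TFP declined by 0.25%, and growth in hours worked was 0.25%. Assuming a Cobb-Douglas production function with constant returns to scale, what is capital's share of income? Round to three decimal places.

gY = gA + α·gK + (1−α)·gL, so gY − gA − gL = α(gK − gL).
2.34 + 0.25 − 0.25 = α × (11.38 − 0.25).
2.34 = 11.13 α, so α = 0.21024.

α = 0.210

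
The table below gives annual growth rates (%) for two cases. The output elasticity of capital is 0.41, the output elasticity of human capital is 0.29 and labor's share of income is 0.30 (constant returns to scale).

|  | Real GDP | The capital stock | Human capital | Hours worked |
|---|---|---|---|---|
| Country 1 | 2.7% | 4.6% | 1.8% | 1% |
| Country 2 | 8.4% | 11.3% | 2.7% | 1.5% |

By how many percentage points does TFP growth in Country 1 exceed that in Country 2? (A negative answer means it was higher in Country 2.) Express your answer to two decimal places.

-2.54 percentage points

Labor's share = 1 − 0.41 − 0.29 = 0.3.
Country 1: TFP = 2.7 − 1.886 − 0.522 − 0.3 = -0.008%.
Country 2: TFP = 8.4 − 4.633 − 0.783 − 0.45 = 2.534%.
Difference = -0.008 − (2.534) = -2.542 pp.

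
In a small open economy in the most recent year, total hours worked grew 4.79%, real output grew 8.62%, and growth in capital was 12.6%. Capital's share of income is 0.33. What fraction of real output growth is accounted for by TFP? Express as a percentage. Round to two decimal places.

Labor's share = 1 − 0.33 = 0.67.
Capital: 0.33 × 12.6 = 4.158 pp.
Total hours worked: 0.67 × 4.79 = 3.2093 pp.
TFP growth = 8.62 − 7.3673 = 1.2527%.
TFP share of growth = 1.2527 / 8.62 × 100 = 14.5325%.

TFP accounted for 14.53% of growth.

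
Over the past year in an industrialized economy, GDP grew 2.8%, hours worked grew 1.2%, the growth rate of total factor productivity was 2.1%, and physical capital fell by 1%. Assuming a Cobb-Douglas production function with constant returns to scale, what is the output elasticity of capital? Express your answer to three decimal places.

gY = gA + α·gK + (1−α)·gL, so gY − gA − gL = α(gK − gL).
2.8 − 2.1 − 1.2 = α × (-1 − 1.2).
-0.5 = -2.2 α, so α = 0.22727.

α = 0.227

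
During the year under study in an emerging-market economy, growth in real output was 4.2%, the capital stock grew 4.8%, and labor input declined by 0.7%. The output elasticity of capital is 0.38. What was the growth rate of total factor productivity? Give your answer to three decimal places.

Total factor productivity growth was 2.810%.

Labor's share = 1 − 0.38 = 0.62.
The capital stock: 0.38 × 4.8 = 1.824 pp.
Labor input: 0.62 × (-0.7) = -0.434 pp.
TFP growth = 4.2 − 1.39 = 2.81%.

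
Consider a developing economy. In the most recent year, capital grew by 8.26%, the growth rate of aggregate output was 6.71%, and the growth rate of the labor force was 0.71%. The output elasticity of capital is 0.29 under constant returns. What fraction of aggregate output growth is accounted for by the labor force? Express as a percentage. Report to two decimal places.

7.51%

Labor's share = 1 − 0.29 = 0.71.
The labor force contributed 0.71 × 0.71 = 0.5041 pp.
Share of growth = 0.5041 / 6.71 × 100 = 7.5127%.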